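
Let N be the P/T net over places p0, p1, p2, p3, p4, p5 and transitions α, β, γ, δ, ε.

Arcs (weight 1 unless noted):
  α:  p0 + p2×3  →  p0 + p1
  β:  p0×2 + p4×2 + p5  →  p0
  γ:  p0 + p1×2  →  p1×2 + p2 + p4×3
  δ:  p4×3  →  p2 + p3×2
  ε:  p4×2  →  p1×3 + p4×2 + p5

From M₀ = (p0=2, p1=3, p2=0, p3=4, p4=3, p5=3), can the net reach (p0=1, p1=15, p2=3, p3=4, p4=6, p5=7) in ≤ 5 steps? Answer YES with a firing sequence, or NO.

NO — not reachable within 5 firings

depth 0: 1 marking
depth 1: 5 markings reached so far
depth 2: 12 markings reached so far
depth 3: 22 markings reached so far
depth 4: 34 markings reached so far
depth 5: 48 markings reached so far
target is not among the 48 markings reachable within 5 steps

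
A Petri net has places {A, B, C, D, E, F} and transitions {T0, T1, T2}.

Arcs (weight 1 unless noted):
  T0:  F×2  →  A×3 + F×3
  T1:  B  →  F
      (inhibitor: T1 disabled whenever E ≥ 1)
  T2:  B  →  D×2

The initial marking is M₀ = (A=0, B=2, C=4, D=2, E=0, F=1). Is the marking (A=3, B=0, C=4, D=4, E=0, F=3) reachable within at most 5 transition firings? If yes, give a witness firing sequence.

YES — reachable via ⟨T1, T0, T2⟩ (3 firings)

step 1: fire T1:  (A=0, B=2, C=4, D=2, E=0, F=1) → (A=0, B=1, C=4, D=2, E=0, F=2)
step 2: fire T0:  (A=0, B=1, C=4, D=2, E=0, F=2) → (A=3, B=1, C=4, D=2, E=0, F=3)
step 3: fire T2:  (A=3, B=1, C=4, D=2, E=0, F=3) → (A=3, B=0, C=4, D=4, E=0, F=3)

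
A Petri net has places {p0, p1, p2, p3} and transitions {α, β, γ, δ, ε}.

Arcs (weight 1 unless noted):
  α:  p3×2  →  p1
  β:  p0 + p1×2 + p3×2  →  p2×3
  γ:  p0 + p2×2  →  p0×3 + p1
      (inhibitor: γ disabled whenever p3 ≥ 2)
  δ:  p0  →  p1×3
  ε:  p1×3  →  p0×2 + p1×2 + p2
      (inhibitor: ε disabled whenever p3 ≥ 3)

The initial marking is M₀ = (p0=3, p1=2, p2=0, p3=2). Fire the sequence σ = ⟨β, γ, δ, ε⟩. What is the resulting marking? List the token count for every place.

step 1: fire β:  (p0=3, p1=2, p2=0, p3=2) → (p0=2, p1=0, p2=3, p3=0)
step 2: fire γ:  (p0=2, p1=0, p2=3, p3=0) → (p0=4, p1=1, p2=1, p3=0)
step 3: fire δ:  (p0=4, p1=1, p2=1, p3=0) → (p0=3, p1=4, p2=1, p3=0)
step 4: fire ε:  (p0=3, p1=4, p2=1, p3=0) → (p0=5, p1=3, p2=2, p3=0)

(p0=5, p1=3, p2=2, p3=0)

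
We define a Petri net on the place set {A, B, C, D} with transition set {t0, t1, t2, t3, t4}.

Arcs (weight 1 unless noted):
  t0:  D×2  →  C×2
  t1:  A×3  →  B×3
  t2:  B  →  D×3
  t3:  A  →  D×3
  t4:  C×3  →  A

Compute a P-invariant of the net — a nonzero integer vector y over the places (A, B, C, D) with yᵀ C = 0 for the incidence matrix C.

y = (A:3, B:3, C:1, D:1)

Incidence matrix C (rows=places, cols=transitions):
       t0   t1   t2   t3   t4
    A   0   -3    0   -1    1
    B   0    3   -1    0    0
    C   2    0    0    0   -3
    D  -2    0    3    3    0

Candidate y = [3, 3, 1, 1]; check y·C column-wise:
  col t0: 3·0 + 3·0 + 1·2 + 1·-2 = 0
  col t1: 3·-3 + 3·3 + 1·0 + 1·0 = 0
  col t2: 3·0 + 3·-1 + 1·0 + 1·3 = 0
  col t3: 3·-1 + 3·0 + 1·0 + 1·3 = 0
  col t4: 3·1 + 3·0 + 1·-3 + 1·0 = 0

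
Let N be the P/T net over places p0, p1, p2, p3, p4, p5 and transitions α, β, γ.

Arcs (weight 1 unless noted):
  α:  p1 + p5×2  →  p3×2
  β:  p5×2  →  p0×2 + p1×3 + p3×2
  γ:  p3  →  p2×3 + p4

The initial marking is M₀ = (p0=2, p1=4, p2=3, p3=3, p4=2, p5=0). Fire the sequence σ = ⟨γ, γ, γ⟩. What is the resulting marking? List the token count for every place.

(p0=2, p1=4, p2=12, p3=0, p4=5, p5=0)

step 1: fire γ:  (p0=2, p1=4, p2=3, p3=3, p4=2, p5=0) → (p0=2, p1=4, p2=6, p3=2, p4=3, p5=0)
step 2: fire γ:  (p0=2, p1=4, p2=6, p3=2, p4=3, p5=0) → (p0=2, p1=4, p2=9, p3=1, p4=4, p5=0)
step 3: fire γ:  (p0=2, p1=4, p2=9, p3=1, p4=4, p5=0) → (p0=2, p1=4, p2=12, p3=0, p4=5, p5=0)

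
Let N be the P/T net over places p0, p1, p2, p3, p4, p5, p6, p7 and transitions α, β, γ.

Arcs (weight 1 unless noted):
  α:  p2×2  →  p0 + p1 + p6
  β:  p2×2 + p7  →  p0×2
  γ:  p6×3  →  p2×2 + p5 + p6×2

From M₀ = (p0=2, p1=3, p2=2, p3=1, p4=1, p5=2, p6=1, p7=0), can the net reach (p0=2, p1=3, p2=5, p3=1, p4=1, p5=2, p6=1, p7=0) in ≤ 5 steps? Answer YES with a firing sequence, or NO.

NO — not reachable within 5 firings

depth 0: 1 marking
depth 1: 2 markings reached so far
depth 2: 2 markings reached so far
(frontier empty at depth 2; search complete)
target is not among the 2 markings reachable within 5 steps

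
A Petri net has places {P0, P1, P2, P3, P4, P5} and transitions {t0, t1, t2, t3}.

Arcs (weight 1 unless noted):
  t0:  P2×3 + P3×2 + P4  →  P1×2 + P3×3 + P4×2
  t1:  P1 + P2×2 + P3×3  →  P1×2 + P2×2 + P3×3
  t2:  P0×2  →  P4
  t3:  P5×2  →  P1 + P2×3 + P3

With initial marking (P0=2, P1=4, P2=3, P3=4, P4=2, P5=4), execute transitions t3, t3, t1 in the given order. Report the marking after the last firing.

(P0=2, P1=7, P2=9, P3=6, P4=2, P5=0)

step 1: fire t3:  (P0=2, P1=4, P2=3, P3=4, P4=2, P5=4) → (P0=2, P1=5, P2=6, P3=5, P4=2, P5=2)
step 2: fire t3:  (P0=2, P1=5, P2=6, P3=5, P4=2, P5=2) → (P0=2, P1=6, P2=9, P3=6, P4=2, P5=0)
step 3: fire t1:  (P0=2, P1=6, P2=9, P3=6, P4=2, P5=0) → (P0=2, P1=7, P2=9, P3=6, P4=2, P5=0)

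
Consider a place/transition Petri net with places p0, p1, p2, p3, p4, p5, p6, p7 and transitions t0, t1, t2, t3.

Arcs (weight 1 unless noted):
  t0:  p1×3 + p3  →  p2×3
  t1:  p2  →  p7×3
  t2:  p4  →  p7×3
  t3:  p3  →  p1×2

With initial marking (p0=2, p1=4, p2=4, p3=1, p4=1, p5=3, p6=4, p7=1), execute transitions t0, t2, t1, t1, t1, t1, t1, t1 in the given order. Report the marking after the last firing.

step 1: fire t0:  (p0=2, p1=4, p2=4, p3=1, p4=1, p5=3, p6=4, p7=1) → (p0=2, p1=1, p2=7, p3=0, p4=1, p5=3, p6=4, p7=1)
step 2: fire t2:  (p0=2, p1=1, p2=7, p3=0, p4=1, p5=3, p6=4, p7=1) → (p0=2, p1=1, p2=7, p3=0, p4=0, p5=3, p6=4, p7=4)
step 3: fire t1:  (p0=2, p1=1, p2=7, p3=0, p4=0, p5=3, p6=4, p7=4) → (p0=2, p1=1, p2=6, p3=0, p4=0, p5=3, p6=4, p7=7)
step 4: fire t1:  (p0=2, p1=1, p2=6, p3=0, p4=0, p5=3, p6=4, p7=7) → (p0=2, p1=1, p2=5, p3=0, p4=0, p5=3, p6=4, p7=10)
step 5: fire t1:  (p0=2, p1=1, p2=5, p3=0, p4=0, p5=3, p6=4, p7=10) → (p0=2, p1=1, p2=4, p3=0, p4=0, p5=3, p6=4, p7=13)
step 6: fire t1:  (p0=2, p1=1, p2=4, p3=0, p4=0, p5=3, p6=4, p7=13) → (p0=2, p1=1, p2=3, p3=0, p4=0, p5=3, p6=4, p7=16)
step 7: fire t1:  (p0=2, p1=1, p2=3, p3=0, p4=0, p5=3, p6=4, p7=16) → (p0=2, p1=1, p2=2, p3=0, p4=0, p5=3, p6=4, p7=19)
step 8: fire t1:  (p0=2, p1=1, p2=2, p3=0, p4=0, p5=3, p6=4, p7=19) → (p0=2, p1=1, p2=1, p3=0, p4=0, p5=3, p6=4, p7=22)

(p0=2, p1=1, p2=1, p3=0, p4=0, p5=3, p6=4, p7=22)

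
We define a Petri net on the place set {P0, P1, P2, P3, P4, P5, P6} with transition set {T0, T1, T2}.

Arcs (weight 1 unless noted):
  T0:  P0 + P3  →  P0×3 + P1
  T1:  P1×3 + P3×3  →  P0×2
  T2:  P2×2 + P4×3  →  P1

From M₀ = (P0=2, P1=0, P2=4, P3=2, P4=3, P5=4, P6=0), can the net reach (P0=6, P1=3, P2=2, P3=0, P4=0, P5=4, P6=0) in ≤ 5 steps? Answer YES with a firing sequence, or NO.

step 1: fire T0:  (P0=2, P1=0, P2=4, P3=2, P4=3, P5=4, P6=0) → (P0=4, P1=1, P2=4, P3=1, P4=3, P5=4, P6=0)
step 2: fire T0:  (P0=4, P1=1, P2=4, P3=1, P4=3, P5=4, P6=0) → (P0=6, P1=2, P2=4, P3=0, P4=3, P5=4, P6=0)
step 3: fire T2:  (P0=6, P1=2, P2=4, P3=0, P4=3, P5=4, P6=0) → (P0=6, P1=3, P2=2, P3=0, P4=0, P5=4, P6=0)

YES — reachable via ⟨T0, T0, T2⟩ (3 firings)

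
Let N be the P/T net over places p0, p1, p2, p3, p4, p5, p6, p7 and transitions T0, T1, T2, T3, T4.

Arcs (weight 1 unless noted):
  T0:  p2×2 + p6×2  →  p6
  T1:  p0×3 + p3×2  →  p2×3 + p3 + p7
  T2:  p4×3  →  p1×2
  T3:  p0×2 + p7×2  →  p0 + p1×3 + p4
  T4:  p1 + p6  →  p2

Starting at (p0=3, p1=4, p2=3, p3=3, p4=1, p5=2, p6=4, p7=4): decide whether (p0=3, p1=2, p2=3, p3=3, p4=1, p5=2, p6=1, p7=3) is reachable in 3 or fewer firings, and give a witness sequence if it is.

NO — not reachable within 3 firings

depth 0: 1 marking
depth 1: 5 markings reached so far
depth 2: 12 markings reached so far
depth 3: 23 markings reached so far
target is not among the 23 markings reachable within 3 steps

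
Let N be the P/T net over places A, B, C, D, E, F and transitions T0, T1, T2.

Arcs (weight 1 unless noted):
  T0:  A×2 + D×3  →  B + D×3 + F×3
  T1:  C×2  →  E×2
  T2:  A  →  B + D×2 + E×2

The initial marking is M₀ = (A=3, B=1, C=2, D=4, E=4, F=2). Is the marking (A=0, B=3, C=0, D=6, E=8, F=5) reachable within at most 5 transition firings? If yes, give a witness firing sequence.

YES — reachable via ⟨T0, T1, T2⟩ (3 firings)

step 1: fire T0:  (A=3, B=1, C=2, D=4, E=4, F=2) → (A=1, B=2, C=2, D=4, E=4, F=5)
step 2: fire T1:  (A=1, B=2, C=2, D=4, E=4, F=5) → (A=1, B=2, C=0, D=4, E=6, F=5)
step 3: fire T2:  (A=1, B=2, C=0, D=4, E=6, F=5) → (A=0, B=3, C=0, D=6, E=8, F=5)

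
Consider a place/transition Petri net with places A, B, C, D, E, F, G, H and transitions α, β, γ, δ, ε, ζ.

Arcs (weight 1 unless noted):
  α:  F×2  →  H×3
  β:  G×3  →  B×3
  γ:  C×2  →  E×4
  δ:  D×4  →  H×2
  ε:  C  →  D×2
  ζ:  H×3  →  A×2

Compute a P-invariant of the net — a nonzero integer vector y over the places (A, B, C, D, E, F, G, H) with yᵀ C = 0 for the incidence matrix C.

y = (A:0, B:1, C:0, D:0, E:0, F:0, G:1, H:0)

Incidence matrix C (rows=places, cols=transitions):
        α    β    γ    δ    ε    ζ
    A   0    0    0    0    0    2
    B   0    3    0    0    0    0
    C   0    0   -2    0   -1    0
    D   0    0    0   -4    2    0
    E   0    0    4    0    0    0
    F  -2    0    0    0    0    0
    G   0   -3    0    0    0    0
    H   3    0    0    2    0   -3

Candidate y = [0, 1, 0, 0, 0, 0, 1, 0]; check y·C column-wise:
  col α: 1·0 + 0·-2 + 1·0 + 0·3 = 0
  col β: 1·3 + 1·-3 = 0
  col γ: 1·0 + 0·-2 + 0·4 + 1·0 = 0
  col δ: 1·0 + 0·-4 + 1·0 + 0·2 = 0
  col ε: 1·0 + 0·-1 + 0·2 + 1·0 = 0
  col ζ: 0·2 + 1·0 + 1·0 + 0·-3 = 0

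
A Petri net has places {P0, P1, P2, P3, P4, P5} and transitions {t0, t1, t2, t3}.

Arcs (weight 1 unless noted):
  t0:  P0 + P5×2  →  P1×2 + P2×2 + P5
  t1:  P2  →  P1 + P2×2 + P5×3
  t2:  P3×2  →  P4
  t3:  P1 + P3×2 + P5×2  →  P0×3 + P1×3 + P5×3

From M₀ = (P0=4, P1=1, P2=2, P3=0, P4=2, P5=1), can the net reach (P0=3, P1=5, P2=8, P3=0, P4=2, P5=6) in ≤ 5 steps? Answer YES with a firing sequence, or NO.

NO — not reachable within 5 firings

depth 0: 1 marking
depth 1: 2 markings reached so far
depth 2: 4 markings reached so far
depth 3: 7 markings reached so far
depth 4: 11 markings reached so far
depth 5: 15 markings reached so far
target is not among the 15 markings reachable within 5 steps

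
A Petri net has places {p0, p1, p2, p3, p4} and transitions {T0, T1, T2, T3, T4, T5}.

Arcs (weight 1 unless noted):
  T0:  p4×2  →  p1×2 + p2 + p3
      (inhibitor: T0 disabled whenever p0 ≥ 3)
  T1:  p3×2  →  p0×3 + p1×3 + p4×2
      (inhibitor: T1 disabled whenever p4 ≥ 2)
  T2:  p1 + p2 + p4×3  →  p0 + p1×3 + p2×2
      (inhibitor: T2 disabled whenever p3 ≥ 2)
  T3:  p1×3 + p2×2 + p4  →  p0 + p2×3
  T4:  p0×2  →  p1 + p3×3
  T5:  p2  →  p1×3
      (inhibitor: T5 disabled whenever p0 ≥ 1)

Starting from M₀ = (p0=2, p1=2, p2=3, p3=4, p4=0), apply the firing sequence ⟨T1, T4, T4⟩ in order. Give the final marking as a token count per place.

step 1: fire T1:  (p0=2, p1=2, p2=3, p3=4, p4=0) → (p0=5, p1=5, p2=3, p3=2, p4=2)
step 2: fire T4:  (p0=5, p1=5, p2=3, p3=2, p4=2) → (p0=3, p1=6, p2=3, p3=5, p4=2)
step 3: fire T4:  (p0=3, p1=6, p2=3, p3=5, p4=2) → (p0=1, p1=7, p2=3, p3=8, p4=2)

(p0=1, p1=7, p2=3, p3=8, p4=2)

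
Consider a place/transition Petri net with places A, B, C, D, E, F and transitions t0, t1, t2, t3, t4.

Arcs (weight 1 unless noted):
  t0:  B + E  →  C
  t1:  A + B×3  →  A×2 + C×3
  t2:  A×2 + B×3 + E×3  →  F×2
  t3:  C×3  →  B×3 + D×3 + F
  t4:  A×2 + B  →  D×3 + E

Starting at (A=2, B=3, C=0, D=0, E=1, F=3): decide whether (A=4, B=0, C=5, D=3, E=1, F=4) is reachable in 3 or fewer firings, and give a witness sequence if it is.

NO — not reachable within 3 firings

depth 0: 1 marking
depth 1: 4 markings reached so far
depth 2: 6 markings reached so far
depth 3: 10 markings reached so far
target is not among the 10 markings reachable within 3 steps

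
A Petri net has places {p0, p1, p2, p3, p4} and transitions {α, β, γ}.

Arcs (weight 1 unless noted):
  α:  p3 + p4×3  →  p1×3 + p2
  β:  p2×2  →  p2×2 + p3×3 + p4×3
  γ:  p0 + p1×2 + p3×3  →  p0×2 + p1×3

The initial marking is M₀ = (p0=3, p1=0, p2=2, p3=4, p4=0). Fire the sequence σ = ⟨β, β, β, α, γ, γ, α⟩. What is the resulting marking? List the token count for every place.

(p0=5, p1=8, p2=4, p3=5, p4=3)

step 1: fire β:  (p0=3, p1=0, p2=2, p3=4, p4=0) → (p0=3, p1=0, p2=2, p3=7, p4=3)
step 2: fire β:  (p0=3, p1=0, p2=2, p3=7, p4=3) → (p0=3, p1=0, p2=2, p3=10, p4=6)
step 3: fire β:  (p0=3, p1=0, p2=2, p3=10, p4=6) → (p0=3, p1=0, p2=2, p3=13, p4=9)
step 4: fire α:  (p0=3, p1=0, p2=2, p3=13, p4=9) → (p0=3, p1=3, p2=3, p3=12, p4=6)
step 5: fire γ:  (p0=3, p1=3, p2=3, p3=12, p4=6) → (p0=4, p1=4, p2=3, p3=9, p4=6)
step 6: fire γ:  (p0=4, p1=4, p2=3, p3=9, p4=6) → (p0=5, p1=5, p2=3, p3=6, p4=6)
step 7: fire α:  (p0=5, p1=5, p2=3, p3=6, p4=6) → (p0=5, p1=8, p2=4, p3=5, p4=3)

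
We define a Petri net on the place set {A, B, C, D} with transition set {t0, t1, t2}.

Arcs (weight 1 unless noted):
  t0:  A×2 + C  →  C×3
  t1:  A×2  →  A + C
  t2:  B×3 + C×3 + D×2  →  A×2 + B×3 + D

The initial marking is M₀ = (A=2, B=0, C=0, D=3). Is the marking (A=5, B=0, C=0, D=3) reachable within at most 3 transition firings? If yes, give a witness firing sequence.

depth 0: 1 marking
depth 1: 2 markings reached so far
depth 2: 2 markings reached so far
(frontier empty at depth 2; search complete)
target is not among the 2 markings reachable within 3 steps

NO — not reachable within 3 firings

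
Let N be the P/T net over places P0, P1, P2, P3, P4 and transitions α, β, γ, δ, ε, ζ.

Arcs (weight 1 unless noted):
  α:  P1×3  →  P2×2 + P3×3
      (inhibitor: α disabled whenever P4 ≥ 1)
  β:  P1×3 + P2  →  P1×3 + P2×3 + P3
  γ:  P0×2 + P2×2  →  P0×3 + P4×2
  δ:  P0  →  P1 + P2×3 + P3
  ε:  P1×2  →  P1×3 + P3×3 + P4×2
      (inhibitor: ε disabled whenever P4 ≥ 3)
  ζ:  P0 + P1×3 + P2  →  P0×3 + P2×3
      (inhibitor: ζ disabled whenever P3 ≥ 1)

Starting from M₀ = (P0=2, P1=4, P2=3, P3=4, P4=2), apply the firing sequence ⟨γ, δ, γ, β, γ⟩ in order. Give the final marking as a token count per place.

(P0=4, P1=5, P2=2, P3=6, P4=8)

step 1: fire γ:  (P0=2, P1=4, P2=3, P3=4, P4=2) → (P0=3, P1=4, P2=1, P3=4, P4=4)
step 2: fire δ:  (P0=3, P1=4, P2=1, P3=4, P4=4) → (P0=2, P1=5, P2=4, P3=5, P4=4)
step 3: fire γ:  (P0=2, P1=5, P2=4, P3=5, P4=4) → (P0=3, P1=5, P2=2, P3=5, P4=6)
step 4: fire β:  (P0=3, P1=5, P2=2, P3=5, P4=6) → (P0=3, P1=5, P2=4, P3=6, P4=6)
step 5: fire γ:  (P0=3, P1=5, P2=4, P3=6, P4=6) → (P0=4, P1=5, P2=2, P3=6, P4=8)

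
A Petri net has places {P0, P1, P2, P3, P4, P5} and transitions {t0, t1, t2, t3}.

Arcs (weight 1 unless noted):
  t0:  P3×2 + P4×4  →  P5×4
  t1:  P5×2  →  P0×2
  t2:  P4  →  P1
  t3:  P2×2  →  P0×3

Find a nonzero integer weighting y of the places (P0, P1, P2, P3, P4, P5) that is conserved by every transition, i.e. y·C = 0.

Incidence matrix C (rows=places, cols=transitions):
       t0   t1   t2   t3
   P0   0    2    0    3
   P1   0    0    1    0
   P2   0    0    0   -2
   P3  -2    0    0    0
   P4  -4    0   -1    0
   P5   4   -2    0    0

Candidate y = [0, 1, 0, -2, 1, 0]; check y·C column-wise:
  col t0: 1·0 + -2·-2 + 1·-4 + 0·4 = 0
  col t1: 0·2 + 1·0 + -2·0 + 1·0 + 0·-2 = 0
  col t2: 1·1 + -2·0 + 1·-1 = 0
  col t3: 0·3 + 1·0 + 0·-2 + -2·0 + 1·0 = 0

y = (P0:0, P1:1, P2:0, P3:-2, P4:1, P5:0)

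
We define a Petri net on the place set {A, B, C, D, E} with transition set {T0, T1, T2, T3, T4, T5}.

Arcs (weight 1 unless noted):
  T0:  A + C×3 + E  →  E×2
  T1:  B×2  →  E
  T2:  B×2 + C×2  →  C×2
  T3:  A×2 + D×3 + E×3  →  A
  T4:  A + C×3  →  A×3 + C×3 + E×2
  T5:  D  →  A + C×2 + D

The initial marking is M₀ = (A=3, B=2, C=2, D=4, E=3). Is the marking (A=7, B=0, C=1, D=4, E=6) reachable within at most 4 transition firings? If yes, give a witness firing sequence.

depth 0: 1 marking
depth 1: 5 markings reached so far
depth 2: 13 markings reached so far
depth 3: 29 markings reached so far
depth 4: 58 markings reached so far
target is not among the 58 markings reachable within 4 steps

NO — not reachable within 4 firings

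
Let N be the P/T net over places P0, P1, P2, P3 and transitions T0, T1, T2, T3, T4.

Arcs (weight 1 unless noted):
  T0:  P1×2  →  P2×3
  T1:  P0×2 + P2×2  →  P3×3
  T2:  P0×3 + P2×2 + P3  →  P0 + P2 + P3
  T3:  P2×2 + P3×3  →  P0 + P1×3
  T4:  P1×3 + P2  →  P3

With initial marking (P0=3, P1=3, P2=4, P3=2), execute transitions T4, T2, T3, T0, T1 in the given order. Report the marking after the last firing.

(P0=0, P1=1, P2=1, P3=3)

step 1: fire T4:  (P0=3, P1=3, P2=4, P3=2) → (P0=3, P1=0, P2=3, P3=3)
step 2: fire T2:  (P0=3, P1=0, P2=3, P3=3) → (P0=1, P1=0, P2=2, P3=3)
step 3: fire T3:  (P0=1, P1=0, P2=2, P3=3) → (P0=2, P1=3, P2=0, P3=0)
step 4: fire T0:  (P0=2, P1=3, P2=0, P3=0) → (P0=2, P1=1, P2=3, P3=0)
step 5: fire T1:  (P0=2, P1=1, P2=3, P3=0) → (P0=0, P1=1, P2=1, P3=3)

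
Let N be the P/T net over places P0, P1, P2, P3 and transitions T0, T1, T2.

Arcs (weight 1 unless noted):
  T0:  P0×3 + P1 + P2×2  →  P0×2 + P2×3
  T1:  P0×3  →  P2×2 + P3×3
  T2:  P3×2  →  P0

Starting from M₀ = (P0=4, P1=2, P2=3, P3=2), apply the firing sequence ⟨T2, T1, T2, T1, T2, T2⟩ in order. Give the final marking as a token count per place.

(P0=2, P1=2, P2=7, P3=0)

step 1: fire T2:  (P0=4, P1=2, P2=3, P3=2) → (P0=5, P1=2, P2=3, P3=0)
step 2: fire T1:  (P0=5, P1=2, P2=3, P3=0) → (P0=2, P1=2, P2=5, P3=3)
step 3: fire T2:  (P0=2, P1=2, P2=5, P3=3) → (P0=3, P1=2, P2=5, P3=1)
step 4: fire T1:  (P0=3, P1=2, P2=5, P3=1) → (P0=0, P1=2, P2=7, P3=4)
step 5: fire T2:  (P0=0, P1=2, P2=7, P3=4) → (P0=1, P1=2, P2=7, P3=2)
step 6: fire T2:  (P0=1, P1=2, P2=7, P3=2) → (P0=2, P1=2, P2=7, P3=0)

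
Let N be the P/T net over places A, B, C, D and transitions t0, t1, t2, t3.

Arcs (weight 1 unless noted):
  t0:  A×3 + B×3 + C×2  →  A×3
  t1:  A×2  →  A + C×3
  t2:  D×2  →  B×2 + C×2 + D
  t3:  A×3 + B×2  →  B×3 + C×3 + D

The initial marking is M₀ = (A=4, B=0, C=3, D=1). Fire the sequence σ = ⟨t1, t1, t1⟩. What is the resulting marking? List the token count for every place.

(A=1, B=0, C=12, D=1)

step 1: fire t1:  (A=4, B=0, C=3, D=1) → (A=3, B=0, C=6, D=1)
step 2: fire t1:  (A=3, B=0, C=6, D=1) → (A=2, B=0, C=9, D=1)
step 3: fire t1:  (A=2, B=0, C=9, D=1) → (A=1, B=0, C=12, D=1)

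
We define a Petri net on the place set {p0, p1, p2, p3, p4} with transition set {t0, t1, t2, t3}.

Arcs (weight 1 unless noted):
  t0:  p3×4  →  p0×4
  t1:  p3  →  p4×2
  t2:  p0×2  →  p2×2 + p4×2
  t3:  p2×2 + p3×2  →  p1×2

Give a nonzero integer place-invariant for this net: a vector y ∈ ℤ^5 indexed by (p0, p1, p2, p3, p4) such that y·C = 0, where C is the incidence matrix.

y = (p0:2, p1:3, p2:1, p3:2, p4:1)

Incidence matrix C (rows=places, cols=transitions):
       t0   t1   t2   t3
   p0   4    0   -2    0
   p1   0    0    0    2
   p2   0    0    2   -2
   p3  -4   -1    0   -2
   p4   0    2    2    0

Candidate y = [2, 3, 1, 2, 1]; check y·C column-wise:
  col t0: 2·4 + 3·0 + 1·0 + 2·-4 + 1·0 = 0
  col t1: 2·0 + 3·0 + 1·0 + 2·-1 + 1·2 = 0
  col t2: 2·-2 + 3·0 + 1·2 + 2·0 + 1·2 = 0
  col t3: 2·0 + 3·2 + 1·-2 + 2·-2 + 1·0 = 0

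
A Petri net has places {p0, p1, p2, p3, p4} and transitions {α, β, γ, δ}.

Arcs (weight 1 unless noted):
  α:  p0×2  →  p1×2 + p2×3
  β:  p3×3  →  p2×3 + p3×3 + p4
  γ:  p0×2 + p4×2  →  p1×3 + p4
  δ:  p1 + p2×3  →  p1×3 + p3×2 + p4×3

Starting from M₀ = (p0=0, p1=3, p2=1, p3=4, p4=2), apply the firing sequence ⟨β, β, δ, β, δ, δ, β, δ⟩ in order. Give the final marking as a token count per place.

(p0=0, p1=11, p2=1, p3=12, p4=18)

step 1: fire β:  (p0=0, p1=3, p2=1, p3=4, p4=2) → (p0=0, p1=3, p2=4, p3=4, p4=3)
step 2: fire β:  (p0=0, p1=3, p2=4, p3=4, p4=3) → (p0=0, p1=3, p2=7, p3=4, p4=4)
step 3: fire δ:  (p0=0, p1=3, p2=7, p3=4, p4=4) → (p0=0, p1=5, p2=4, p3=6, p4=7)
step 4: fire β:  (p0=0, p1=5, p2=4, p3=6, p4=7) → (p0=0, p1=5, p2=7, p3=6, p4=8)
step 5: fire δ:  (p0=0, p1=5, p2=7, p3=6, p4=8) → (p0=0, p1=7, p2=4, p3=8, p4=11)
step 6: fire δ:  (p0=0, p1=7, p2=4, p3=8, p4=11) → (p0=0, p1=9, p2=1, p3=10, p4=14)
step 7: fire β:  (p0=0, p1=9, p2=1, p3=10, p4=14) → (p0=0, p1=9, p2=4, p3=10, p4=15)
step 8: fire δ:  (p0=0, p1=9, p2=4, p3=10, p4=15) → (p0=0, p1=11, p2=1, p3=12, p4=18)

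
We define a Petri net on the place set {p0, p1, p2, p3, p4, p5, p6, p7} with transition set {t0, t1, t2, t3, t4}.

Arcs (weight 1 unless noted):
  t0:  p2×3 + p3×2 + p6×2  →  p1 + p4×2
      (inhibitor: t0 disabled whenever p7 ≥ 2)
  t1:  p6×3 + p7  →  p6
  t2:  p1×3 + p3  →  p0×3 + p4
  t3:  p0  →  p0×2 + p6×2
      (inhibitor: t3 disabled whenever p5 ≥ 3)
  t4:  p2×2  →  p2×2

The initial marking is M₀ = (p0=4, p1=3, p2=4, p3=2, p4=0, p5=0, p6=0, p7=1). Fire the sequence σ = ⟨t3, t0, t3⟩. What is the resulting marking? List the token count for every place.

(p0=6, p1=4, p2=1, p3=0, p4=2, p5=0, p6=2, p7=1)

step 1: fire t3:  (p0=4, p1=3, p2=4, p3=2, p4=0, p5=0, p6=0, p7=1) → (p0=5, p1=3, p2=4, p3=2, p4=0, p5=0, p6=2, p7=1)
step 2: fire t0:  (p0=5, p1=3, p2=4, p3=2, p4=0, p5=0, p6=2, p7=1) → (p0=5, p1=4, p2=1, p3=0, p4=2, p5=0, p6=0, p7=1)
step 3: fire t3:  (p0=5, p1=4, p2=1, p3=0, p4=2, p5=0, p6=0, p7=1) → (p0=6, p1=4, p2=1, p3=0, p4=2, p5=0, p6=2, p7=1)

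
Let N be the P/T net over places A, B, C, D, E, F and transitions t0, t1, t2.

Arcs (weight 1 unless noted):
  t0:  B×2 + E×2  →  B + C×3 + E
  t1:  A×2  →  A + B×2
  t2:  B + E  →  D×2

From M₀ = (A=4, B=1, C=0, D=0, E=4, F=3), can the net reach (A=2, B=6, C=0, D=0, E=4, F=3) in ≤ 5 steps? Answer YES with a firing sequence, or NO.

NO — not reachable within 5 firings

depth 0: 1 marking
depth 1: 3 markings reached so far
depth 2: 6 markings reached so far
depth 3: 12 markings reached so far
depth 4: 20 markings reached so far
depth 5: 27 markings reached so far
target is not among the 27 markings reachable within 5 steps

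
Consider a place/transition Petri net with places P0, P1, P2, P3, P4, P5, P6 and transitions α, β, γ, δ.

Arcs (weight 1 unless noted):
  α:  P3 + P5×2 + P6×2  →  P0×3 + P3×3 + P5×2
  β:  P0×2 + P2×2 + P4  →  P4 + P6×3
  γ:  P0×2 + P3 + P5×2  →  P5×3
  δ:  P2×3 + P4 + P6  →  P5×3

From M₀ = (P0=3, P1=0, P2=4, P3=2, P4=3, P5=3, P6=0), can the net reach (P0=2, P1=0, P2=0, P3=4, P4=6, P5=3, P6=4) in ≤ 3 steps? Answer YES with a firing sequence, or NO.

depth 0: 1 marking
depth 1: 3 markings reached so far
depth 2: 4 markings reached so far
depth 3: 6 markings reached so far
target is not among the 6 markings reachable within 3 steps

NO — not reachable within 3 firings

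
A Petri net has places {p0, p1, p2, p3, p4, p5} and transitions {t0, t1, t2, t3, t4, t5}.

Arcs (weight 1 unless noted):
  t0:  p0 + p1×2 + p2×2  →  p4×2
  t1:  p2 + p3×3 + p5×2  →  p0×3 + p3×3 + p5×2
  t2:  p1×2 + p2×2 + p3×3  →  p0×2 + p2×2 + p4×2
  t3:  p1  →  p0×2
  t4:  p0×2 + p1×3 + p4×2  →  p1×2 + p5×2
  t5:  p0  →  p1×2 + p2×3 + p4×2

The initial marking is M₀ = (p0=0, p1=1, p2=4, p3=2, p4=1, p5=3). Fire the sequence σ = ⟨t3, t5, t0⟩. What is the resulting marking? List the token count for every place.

(p0=0, p1=0, p2=5, p3=2, p4=5, p5=3)

step 1: fire t3:  (p0=0, p1=1, p2=4, p3=2, p4=1, p5=3) → (p0=2, p1=0, p2=4, p3=2, p4=1, p5=3)
step 2: fire t5:  (p0=2, p1=0, p2=4, p3=2, p4=1, p5=3) → (p0=1, p1=2, p2=7, p3=2, p4=3, p5=3)
step 3: fire t0:  (p0=1, p1=2, p2=7, p3=2, p4=3, p5=3) → (p0=0, p1=0, p2=5, p3=2, p4=5, p5=3)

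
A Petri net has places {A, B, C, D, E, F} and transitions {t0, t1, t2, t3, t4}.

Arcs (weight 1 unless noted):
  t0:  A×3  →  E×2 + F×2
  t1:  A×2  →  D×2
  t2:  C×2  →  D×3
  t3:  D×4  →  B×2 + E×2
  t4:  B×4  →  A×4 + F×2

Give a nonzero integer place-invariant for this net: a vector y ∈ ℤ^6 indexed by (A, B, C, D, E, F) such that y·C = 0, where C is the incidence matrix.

y = (A:2, B:3, C:3, D:2, E:1, F:2)

Incidence matrix C (rows=places, cols=transitions):
       t0   t1   t2   t3   t4
    A  -3   -2    0    0    4
    B   0    0    0    2   -4
    C   0    0   -2    0    0
    D   0    2    3   -4    0
    E   2    0    0    2    0
    F   2    0    0    0    2

Candidate y = [2, 3, 3, 2, 1, 2]; check y·C column-wise:
  col t0: 2·-3 + 3·0 + 3·0 + 2·0 + 1·2 + 2·2 = 0
  col t1: 2·-2 + 3·0 + 3·0 + 2·2 + 1·0 + 2·0 = 0
  col t2: 2·0 + 3·0 + 3·-2 + 2·3 + 1·0 + 2·0 = 0
  col t3: 2·0 + 3·2 + 3·0 + 2·-4 + 1·2 + 2·0 = 0
  col t4: 2·4 + 3·-4 + 3·0 + 2·0 + 1·0 + 2·2 = 0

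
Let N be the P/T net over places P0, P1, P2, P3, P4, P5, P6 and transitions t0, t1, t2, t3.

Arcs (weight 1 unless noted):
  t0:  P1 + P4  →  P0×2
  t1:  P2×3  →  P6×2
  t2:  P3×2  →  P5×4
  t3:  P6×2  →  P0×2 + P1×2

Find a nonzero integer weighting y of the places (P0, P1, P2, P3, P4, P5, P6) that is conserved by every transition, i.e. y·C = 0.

Incidence matrix C (rows=places, cols=transitions):
       t0   t1   t2   t3
   P0   2    0    0    2
   P1  -1    0    0    2
   P2   0   -3    0    0
   P3   0    0   -2    0
   P4  -1    0    0    0
   P5   0    0    4    0
   P6   0    2    0   -2

Candidate y = [1, -1, 0, 0, 3, 0, 0]; check y·C column-wise:
  col t0: 1·2 + -1·-1 + 3·-1 = 0
  col t1: 1·0 + -1·0 + 0·-3 + 3·0 + 0·2 = 0
  col t2: 1·0 + -1·0 + 0·-2 + 3·0 + 0·4 = 0
  col t3: 1·2 + -1·2 + 3·0 + 0·-2 = 0

y = (P0:1, P1:-1, P2:0, P3:0, P4:3, P5:0, P6:0)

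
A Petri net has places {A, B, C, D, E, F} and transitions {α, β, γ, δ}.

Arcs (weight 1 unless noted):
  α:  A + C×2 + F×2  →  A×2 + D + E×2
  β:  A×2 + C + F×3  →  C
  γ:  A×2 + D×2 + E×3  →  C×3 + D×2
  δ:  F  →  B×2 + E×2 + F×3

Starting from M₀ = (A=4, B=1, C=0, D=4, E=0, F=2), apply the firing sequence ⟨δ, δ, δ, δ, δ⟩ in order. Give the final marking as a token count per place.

(A=4, B=11, C=0, D=4, E=10, F=12)

step 1: fire δ:  (A=4, B=1, C=0, D=4, E=0, F=2) → (A=4, B=3, C=0, D=4, E=2, F=4)
step 2: fire δ:  (A=4, B=3, C=0, D=4, E=2, F=4) → (A=4, B=5, C=0, D=4, E=4, F=6)
step 3: fire δ:  (A=4, B=5, C=0, D=4, E=4, F=6) → (A=4, B=7, C=0, D=4, E=6, F=8)
step 4: fire δ:  (A=4, B=7, C=0, D=4, E=6, F=8) → (A=4, B=9, C=0, D=4, E=8, F=10)
step 5: fire δ:  (A=4, B=9, C=0, D=4, E=8, F=10) → (A=4, B=11, C=0, D=4, E=10, F=12)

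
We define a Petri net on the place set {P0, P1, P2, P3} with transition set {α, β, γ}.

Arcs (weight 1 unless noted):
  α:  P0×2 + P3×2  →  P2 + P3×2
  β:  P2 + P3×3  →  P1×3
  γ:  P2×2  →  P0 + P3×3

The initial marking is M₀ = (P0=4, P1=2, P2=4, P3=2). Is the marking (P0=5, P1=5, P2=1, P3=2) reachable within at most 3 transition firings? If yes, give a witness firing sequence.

YES — reachable via ⟨γ, β⟩ (2 firings)

step 1: fire γ:  (P0=4, P1=2, P2=4, P3=2) → (P0=5, P1=2, P2=2, P3=5)
step 2: fire β:  (P0=5, P1=2, P2=2, P3=5) → (P0=5, P1=5, P2=1, P3=2)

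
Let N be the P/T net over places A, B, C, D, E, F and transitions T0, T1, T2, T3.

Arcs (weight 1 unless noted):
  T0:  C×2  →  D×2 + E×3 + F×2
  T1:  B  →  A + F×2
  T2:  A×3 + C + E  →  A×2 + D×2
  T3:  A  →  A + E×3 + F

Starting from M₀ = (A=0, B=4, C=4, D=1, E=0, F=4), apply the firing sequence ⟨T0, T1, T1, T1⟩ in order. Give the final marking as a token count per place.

(A=3, B=1, C=2, D=3, E=3, F=12)

step 1: fire T0:  (A=0, B=4, C=4, D=1, E=0, F=4) → (A=0, B=4, C=2, D=3, E=3, F=6)
step 2: fire T1:  (A=0, B=4, C=2, D=3, E=3, F=6) → (A=1, B=3, C=2, D=3, E=3, F=8)
step 3: fire T1:  (A=1, B=3, C=2, D=3, E=3, F=8) → (A=2, B=2, C=2, D=3, E=3, F=10)
step 4: fire T1:  (A=2, B=2, C=2, D=3, E=3, F=10) → (A=3, B=1, C=2, D=3, E=3, F=12)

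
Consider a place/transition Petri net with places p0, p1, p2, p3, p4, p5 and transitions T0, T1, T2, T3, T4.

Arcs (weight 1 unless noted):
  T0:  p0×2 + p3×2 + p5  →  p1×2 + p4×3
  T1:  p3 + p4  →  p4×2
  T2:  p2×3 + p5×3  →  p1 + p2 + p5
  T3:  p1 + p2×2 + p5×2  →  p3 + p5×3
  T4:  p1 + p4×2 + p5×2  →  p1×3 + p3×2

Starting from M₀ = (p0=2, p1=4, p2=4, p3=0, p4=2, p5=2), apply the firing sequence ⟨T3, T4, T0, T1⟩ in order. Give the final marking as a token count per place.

(p0=0, p1=7, p2=2, p3=0, p4=4, p5=0)

step 1: fire T3:  (p0=2, p1=4, p2=4, p3=0, p4=2, p5=2) → (p0=2, p1=3, p2=2, p3=1, p4=2, p5=3)
step 2: fire T4:  (p0=2, p1=3, p2=2, p3=1, p4=2, p5=3) → (p0=2, p1=5, p2=2, p3=3, p4=0, p5=1)
step 3: fire T0:  (p0=2, p1=5, p2=2, p3=3, p4=0, p5=1) → (p0=0, p1=7, p2=2, p3=1, p4=3, p5=0)
step 4: fire T1:  (p0=0, p1=7, p2=2, p3=1, p4=3, p5=0) → (p0=0, p1=7, p2=2, p3=0, p4=4, p5=0)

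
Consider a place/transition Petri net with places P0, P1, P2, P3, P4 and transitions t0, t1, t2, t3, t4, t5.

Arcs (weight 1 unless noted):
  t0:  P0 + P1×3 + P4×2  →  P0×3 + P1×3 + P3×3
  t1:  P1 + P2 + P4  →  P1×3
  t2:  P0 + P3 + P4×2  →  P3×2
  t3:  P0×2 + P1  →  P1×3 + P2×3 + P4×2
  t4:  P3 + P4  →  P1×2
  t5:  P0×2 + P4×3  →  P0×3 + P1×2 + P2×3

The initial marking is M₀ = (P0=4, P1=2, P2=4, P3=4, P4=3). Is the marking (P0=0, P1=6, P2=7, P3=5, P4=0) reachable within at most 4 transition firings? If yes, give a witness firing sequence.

step 1: fire t2:  (P0=4, P1=2, P2=4, P3=4, P4=3) → (P0=3, P1=2, P2=4, P3=5, P4=1)
step 2: fire t3:  (P0=3, P1=2, P2=4, P3=5, P4=1) → (P0=1, P1=4, P2=7, P3=5, P4=3)
step 3: fire t2:  (P0=1, P1=4, P2=7, P3=5, P4=3) → (P0=0, P1=4, P2=7, P3=6, P4=1)
step 4: fire t4:  (P0=0, P1=4, P2=7, P3=6, P4=1) → (P0=0, P1=6, P2=7, P3=5, P4=0)

YES — reachable via ⟨t2, t3, t2, t4⟩ (4 firings)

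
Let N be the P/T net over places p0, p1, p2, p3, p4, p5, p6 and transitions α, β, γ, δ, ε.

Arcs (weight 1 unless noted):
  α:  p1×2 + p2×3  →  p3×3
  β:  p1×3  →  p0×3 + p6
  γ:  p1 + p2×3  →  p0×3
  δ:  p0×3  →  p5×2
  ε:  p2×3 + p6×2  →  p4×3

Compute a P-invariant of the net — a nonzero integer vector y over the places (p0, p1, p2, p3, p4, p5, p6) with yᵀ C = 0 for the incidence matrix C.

y = (p0:6, p1:6, p2:4, p3:8, p4:4, p5:9, p6:0)

Incidence matrix C (rows=places, cols=transitions):
        α    β    γ    δ    ε
   p0   0    3    3   -3    0
   p1  -2   -3   -1    0    0
   p2  -3    0   -3    0   -3
   p3   3    0    0    0    0
   p4   0    0    0    0    3
   p5   0    0    0    2    0
   p6   0    1    0    0   -2

Candidate y = [6, 6, 4, 8, 4, 9, 0]; check y·C column-wise:
  col α: 6·0 + 6·-2 + 4·-3 + 8·3 + 4·0 + 9·0 = 0
  col β: 6·3 + 6·-3 + 4·0 + 8·0 + 4·0 + 9·0 + 0·1 = 0
  col γ: 6·3 + 6·-1 + 4·-3 + 8·0 + 4·0 + 9·0 = 0
  col δ: 6·-3 + 6·0 + 4·0 + 8·0 + 4·0 + 9·2 = 0
  col ε: 6·0 + 6·0 + 4·-3 + 8·0 + 4·3 + 9·0 + 0·-2 = 0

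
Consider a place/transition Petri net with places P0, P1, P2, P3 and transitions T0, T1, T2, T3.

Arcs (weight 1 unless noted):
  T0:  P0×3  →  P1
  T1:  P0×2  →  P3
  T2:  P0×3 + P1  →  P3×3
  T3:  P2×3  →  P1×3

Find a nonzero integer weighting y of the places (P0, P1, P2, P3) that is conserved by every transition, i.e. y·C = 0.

Incidence matrix C (rows=places, cols=transitions):
       T0   T1   T2   T3
   P0  -3   -2   -3    0
   P1   1    0   -1    3
   P2   0    0    0   -3
   P3   0    1    3    0

Candidate y = [1, 3, 3, 2]; check y·C column-wise:
  col T0: 1·-3 + 3·1 + 3·0 + 2·0 = 0
  col T1: 1·-2 + 3·0 + 3·0 + 2·1 = 0
  col T2: 1·-3 + 3·-1 + 3·0 + 2·3 = 0
  col T3: 1·0 + 3·3 + 3·-3 + 2·0 = 0

y = (P0:1, P1:3, P2:3, P3:2)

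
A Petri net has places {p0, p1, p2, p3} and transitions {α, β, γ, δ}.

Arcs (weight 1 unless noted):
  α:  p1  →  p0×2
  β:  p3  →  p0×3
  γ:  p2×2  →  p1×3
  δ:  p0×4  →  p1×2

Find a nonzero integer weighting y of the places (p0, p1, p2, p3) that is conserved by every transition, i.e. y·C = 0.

y = (p0:1, p1:2, p2:3, p3:3)

Incidence matrix C (rows=places, cols=transitions):
        α    β    γ    δ
   p0   2    3    0   -4
   p1  -1    0    3    2
   p2   0    0   -2    0
   p3   0   -1    0    0

Candidate y = [1, 2, 3, 3]; check y·C column-wise:
  col α: 1·2 + 2·-1 + 3·0 + 3·0 = 0
  col β: 1·3 + 2·0 + 3·0 + 3·-1 = 0
  col γ: 1·0 + 2·3 + 3·-2 + 3·0 = 0
  col δ: 1·-4 + 2·2 + 3·0 + 3·0 = 0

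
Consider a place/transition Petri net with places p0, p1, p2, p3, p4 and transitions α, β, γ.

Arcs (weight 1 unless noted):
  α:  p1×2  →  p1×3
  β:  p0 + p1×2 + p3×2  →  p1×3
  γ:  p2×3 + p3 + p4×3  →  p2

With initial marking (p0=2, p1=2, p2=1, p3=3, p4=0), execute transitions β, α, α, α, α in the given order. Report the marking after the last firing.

step 1: fire β:  (p0=2, p1=2, p2=1, p3=3, p4=0) → (p0=1, p1=3, p2=1, p3=1, p4=0)
step 2: fire α:  (p0=1, p1=3, p2=1, p3=1, p4=0) → (p0=1, p1=4, p2=1, p3=1, p4=0)
step 3: fire α:  (p0=1, p1=4, p2=1, p3=1, p4=0) → (p0=1, p1=5, p2=1, p3=1, p4=0)
step 4: fire α:  (p0=1, p1=5, p2=1, p3=1, p4=0) → (p0=1, p1=6, p2=1, p3=1, p4=0)
step 5: fire α:  (p0=1, p1=6, p2=1, p3=1, p4=0) → (p0=1, p1=7, p2=1, p3=1, p4=0)

(p0=1, p1=7, p2=1, p3=1, p4=0)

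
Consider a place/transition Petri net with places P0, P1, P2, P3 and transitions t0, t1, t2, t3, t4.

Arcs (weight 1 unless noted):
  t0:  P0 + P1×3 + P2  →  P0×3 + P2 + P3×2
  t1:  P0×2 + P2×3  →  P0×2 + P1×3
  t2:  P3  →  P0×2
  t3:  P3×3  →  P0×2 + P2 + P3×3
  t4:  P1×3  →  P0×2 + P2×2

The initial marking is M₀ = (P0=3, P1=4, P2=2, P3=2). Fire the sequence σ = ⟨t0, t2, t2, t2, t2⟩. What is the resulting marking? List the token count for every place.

step 1: fire t0:  (P0=3, P1=4, P2=2, P3=2) → (P0=5, P1=1, P2=2, P3=4)
step 2: fire t2:  (P0=5, P1=1, P2=2, P3=4) → (P0=7, P1=1, P2=2, P3=3)
step 3: fire t2:  (P0=7, P1=1, P2=2, P3=3) → (P0=9, P1=1, P2=2, P3=2)
step 4: fire t2:  (P0=9, P1=1, P2=2, P3=2) → (P0=11, P1=1, P2=2, P3=1)
step 5: fire t2:  (P0=11, P1=1, P2=2, P3=1) → (P0=13, P1=1, P2=2, P3=0)

(P0=13, P1=1, P2=2, P3=0)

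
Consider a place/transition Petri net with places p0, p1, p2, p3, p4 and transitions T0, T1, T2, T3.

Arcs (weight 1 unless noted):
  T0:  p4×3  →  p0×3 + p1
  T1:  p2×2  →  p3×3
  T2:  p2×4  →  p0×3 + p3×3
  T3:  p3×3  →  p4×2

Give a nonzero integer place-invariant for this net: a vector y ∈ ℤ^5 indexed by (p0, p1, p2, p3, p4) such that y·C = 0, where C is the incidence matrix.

y = (p0:2, p1:3, p2:3, p3:2, p4:3)

Incidence matrix C (rows=places, cols=transitions):
       T0   T1   T2   T3
   p0   3    0    3    0
   p1   1    0    0    0
   p2   0   -2   -4    0
   p3   0    3    3   -3
   p4  -3    0    0    2

Candidate y = [2, 3, 3, 2, 3]; check y·C column-wise:
  col T0: 2·3 + 3·1 + 3·0 + 2·0 + 3·-3 = 0
  col T1: 2·0 + 3·0 + 3·-2 + 2·3 + 3·0 = 0
  col T2: 2·3 + 3·0 + 3·-4 + 2·3 + 3·0 = 0
  col T3: 2·0 + 3·0 + 3·0 + 2·-3 + 3·2 = 0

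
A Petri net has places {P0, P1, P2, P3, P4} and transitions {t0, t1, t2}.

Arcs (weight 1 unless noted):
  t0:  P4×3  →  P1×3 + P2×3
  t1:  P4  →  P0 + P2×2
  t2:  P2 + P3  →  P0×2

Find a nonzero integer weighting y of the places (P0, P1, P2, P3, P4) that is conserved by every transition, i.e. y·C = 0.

y = (P0:2, P1:1, P2:-1, P3:5, P4:0)

Incidence matrix C (rows=places, cols=transitions):
       t0   t1   t2
   P0   0    1    2
   P1   3    0    0
   P2   3    2   -1
   P3   0    0   -1
   P4  -3   -1    0

Candidate y = [2, 1, -1, 5, 0]; check y·C column-wise:
  col t0: 2·0 + 1·3 + -1·3 + 5·0 + 0·-3 = 0
  col t1: 2·1 + 1·0 + -1·2 + 5·0 + 0·-1 = 0
  col t2: 2·2 + 1·0 + -1·-1 + 5·-1 = 0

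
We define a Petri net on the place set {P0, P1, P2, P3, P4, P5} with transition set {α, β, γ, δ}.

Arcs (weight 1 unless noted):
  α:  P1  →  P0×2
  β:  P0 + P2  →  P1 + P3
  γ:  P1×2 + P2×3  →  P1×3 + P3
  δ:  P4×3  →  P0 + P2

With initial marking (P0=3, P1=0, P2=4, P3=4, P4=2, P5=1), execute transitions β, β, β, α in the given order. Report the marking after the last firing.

(P0=2, P1=2, P2=1, P3=7, P4=2, P5=1)

step 1: fire β:  (P0=3, P1=0, P2=4, P3=4, P4=2, P5=1) → (P0=2, P1=1, P2=3, P3=5, P4=2, P5=1)
step 2: fire β:  (P0=2, P1=1, P2=3, P3=5, P4=2, P5=1) → (P0=1, P1=2, P2=2, P3=6, P4=2, P5=1)
step 3: fire β:  (P0=1, P1=2, P2=2, P3=6, P4=2, P5=1) → (P0=0, P1=3, P2=1, P3=7, P4=2, P5=1)
step 4: fire α:  (P0=0, P1=3, P2=1, P3=7, P4=2, P5=1) → (P0=2, P1=2, P2=1, P3=7, P4=2, P5=1)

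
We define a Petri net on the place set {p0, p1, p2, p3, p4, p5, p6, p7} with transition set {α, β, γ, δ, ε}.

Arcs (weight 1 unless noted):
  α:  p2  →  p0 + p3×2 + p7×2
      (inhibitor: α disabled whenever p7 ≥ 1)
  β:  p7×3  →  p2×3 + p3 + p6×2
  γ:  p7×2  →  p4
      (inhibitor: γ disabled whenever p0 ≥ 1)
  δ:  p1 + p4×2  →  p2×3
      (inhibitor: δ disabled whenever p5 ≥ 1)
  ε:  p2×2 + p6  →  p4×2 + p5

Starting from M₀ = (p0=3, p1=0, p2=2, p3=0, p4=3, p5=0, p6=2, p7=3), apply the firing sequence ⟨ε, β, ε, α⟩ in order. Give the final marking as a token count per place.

(p0=4, p1=0, p2=0, p3=3, p4=7, p5=2, p6=2, p7=2)

step 1: fire ε:  (p0=3, p1=0, p2=2, p3=0, p4=3, p5=0, p6=2, p7=3) → (p0=3, p1=0, p2=0, p3=0, p4=5, p5=1, p6=1, p7=3)
step 2: fire β:  (p0=3, p1=0, p2=0, p3=0, p4=5, p5=1, p6=1, p7=3) → (p0=3, p1=0, p2=3, p3=1, p4=5, p5=1, p6=3, p7=0)
step 3: fire ε:  (p0=3, p1=0, p2=3, p3=1, p4=5, p5=1, p6=3, p7=0) → (p0=3, p1=0, p2=1, p3=1, p4=7, p5=2, p6=2, p7=0)
step 4: fire α:  (p0=3, p1=0, p2=1, p3=1, p4=7, p5=2, p6=2, p7=0) → (p0=4, p1=0, p2=0, p3=3, p4=7, p5=2, p6=2, p7=2)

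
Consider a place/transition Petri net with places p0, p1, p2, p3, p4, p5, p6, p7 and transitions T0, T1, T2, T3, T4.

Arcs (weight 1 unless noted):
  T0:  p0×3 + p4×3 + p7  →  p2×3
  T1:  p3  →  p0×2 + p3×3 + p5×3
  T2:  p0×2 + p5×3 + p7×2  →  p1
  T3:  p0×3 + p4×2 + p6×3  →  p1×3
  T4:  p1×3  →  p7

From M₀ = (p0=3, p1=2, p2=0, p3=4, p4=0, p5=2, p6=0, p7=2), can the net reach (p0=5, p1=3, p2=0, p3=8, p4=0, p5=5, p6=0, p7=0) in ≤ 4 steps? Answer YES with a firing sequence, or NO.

YES — reachable via ⟨T1, T1, T2⟩ (3 firings)

step 1: fire T1:  (p0=3, p1=2, p2=0, p3=4, p4=0, p5=2, p6=0, p7=2) → (p0=5, p1=2, p2=0, p3=6, p4=0, p5=5, p6=0, p7=2)
step 2: fire T1:  (p0=5, p1=2, p2=0, p3=6, p4=0, p5=5, p6=0, p7=2) → (p0=7, p1=2, p2=0, p3=8, p4=0, p5=8, p6=0, p7=2)
step 3: fire T2:  (p0=7, p1=2, p2=0, p3=8, p4=0, p5=8, p6=0, p7=2) → (p0=5, p1=3, p2=0, p3=8, p4=0, p5=5, p6=0, p7=0)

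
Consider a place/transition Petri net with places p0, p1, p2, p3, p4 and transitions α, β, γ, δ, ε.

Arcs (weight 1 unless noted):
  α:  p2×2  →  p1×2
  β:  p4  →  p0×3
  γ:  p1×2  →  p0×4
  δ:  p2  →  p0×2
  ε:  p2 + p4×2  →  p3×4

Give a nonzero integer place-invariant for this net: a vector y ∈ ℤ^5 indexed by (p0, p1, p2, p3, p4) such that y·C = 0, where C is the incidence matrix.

y = (p0:1, p1:2, p2:2, p3:2, p4:3)

Incidence matrix C (rows=places, cols=transitions):
        α    β    γ    δ    ε
   p0   0    3    4    2    0
   p1   2    0   -2    0    0
   p2  -2    0    0   -1   -1
   p3   0    0    0    0    4
   p4   0   -1    0    0   -2

Candidate y = [1, 2, 2, 2, 3]; check y·C column-wise:
  col α: 1·0 + 2·2 + 2·-2 + 2·0 + 3·0 = 0
  col β: 1·3 + 2·0 + 2·0 + 2·0 + 3·-1 = 0
  col γ: 1·4 + 2·-2 + 2·0 + 2·0 + 3·0 = 0
  col δ: 1·2 + 2·0 + 2·-1 + 2·0 + 3·0 = 0
  col ε: 1·0 + 2·0 + 2·-1 + 2·4 + 3·-2 = 0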